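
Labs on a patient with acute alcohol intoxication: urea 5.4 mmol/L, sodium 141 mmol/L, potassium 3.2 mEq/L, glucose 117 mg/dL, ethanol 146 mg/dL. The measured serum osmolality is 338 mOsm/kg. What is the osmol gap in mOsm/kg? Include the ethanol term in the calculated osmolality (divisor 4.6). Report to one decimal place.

12.4 mOsm/kg

Calculated osmolality = 2·Na + glucose/18 + urea + ethanol/4.6
= 2·141 + 117/18 + 5.4 + 146/4.6
= 282 + 6.50 + 5.40 + 31.74
= 325.64 mOsm/kg ≈ 325.6 mOsm/kg
Osmolar gap = measured − calculated = 338 − 325.6 = 12.4 mOsm/kg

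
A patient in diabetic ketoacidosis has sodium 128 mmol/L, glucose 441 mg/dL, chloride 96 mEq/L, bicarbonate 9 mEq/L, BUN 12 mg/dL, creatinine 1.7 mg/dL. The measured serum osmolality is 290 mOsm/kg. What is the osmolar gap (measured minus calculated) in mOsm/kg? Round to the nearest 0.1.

Calculated osmolality = 2·Na + glucose/18 + BUN/2.8
= 2·128 + 441/18 + 12/2.8
= 256 + 24.50 + 4.29
= 284.79 mOsm/kg ≈ 284.8 mOsm/kg
Osmolar gap = measured − calculated = 290 − 284.8 = 5.2 mOsm/kg

5.2 mOsm/kg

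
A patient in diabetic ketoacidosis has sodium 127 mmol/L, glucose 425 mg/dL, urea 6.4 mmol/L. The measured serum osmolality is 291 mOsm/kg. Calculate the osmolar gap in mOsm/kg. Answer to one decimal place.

Calculated osmolality = 2·Na + glucose/18 + urea
= 2·127 + 425/18 + 6.4
= 254 + 23.61 + 6.40
= 284.01 mOsm/kg ≈ 284.0 mOsm/kg
Osmolar gap = measured − calculated = 291 − 284.0 = 7.0 mOsm/kg

7.0 mOsm/kg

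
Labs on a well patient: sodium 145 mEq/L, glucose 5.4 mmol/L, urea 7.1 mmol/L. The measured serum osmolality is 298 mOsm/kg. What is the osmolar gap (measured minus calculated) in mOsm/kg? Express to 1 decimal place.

Calculated osmolality = 2·Na + glucose + urea
= 2·145 + 5.4 + 7.1
= 290 + 5.40 + 7.10
= 302.5 mOsm/kg ≈ 302.5 mOsm/kg
Osmolar gap = measured − calculated = 298 − 302.5 = -4.5 mOsm/kg

-4.5 mOsm/kg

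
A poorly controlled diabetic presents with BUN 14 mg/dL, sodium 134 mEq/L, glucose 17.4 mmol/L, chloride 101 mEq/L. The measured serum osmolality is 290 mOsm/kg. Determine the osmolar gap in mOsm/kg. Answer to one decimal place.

-0.4 mOsm/kg

Calculated osmolality = 2·Na + glucose + BUN/2.8
= 2·134 + 17.4 + 14/2.8
= 268 + 17.40 + 5
= 290.4 mOsm/kg ≈ 290.4 mOsm/kg
Osmolar gap = measured − calculated = 290 − 290.4 = -0.4 mOsm/kg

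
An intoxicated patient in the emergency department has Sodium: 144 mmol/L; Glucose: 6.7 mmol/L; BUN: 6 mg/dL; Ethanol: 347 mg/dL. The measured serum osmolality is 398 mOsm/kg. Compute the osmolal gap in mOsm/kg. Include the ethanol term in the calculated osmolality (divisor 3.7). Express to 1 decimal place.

Calculated osmolality = 2·Na + glucose + BUN/2.8 + ethanol/3.7
= 2·144 + 6.7 + 6/2.8 + 347/3.7
= 288 + 6.70 + 2.14 + 93.78
= 390.62 mOsm/kg ≈ 390.6 mOsm/kg
Osmolar gap = measured − calculated = 398 − 390.6 = 7.4 mOsm/kg

7.4 mOsm/kg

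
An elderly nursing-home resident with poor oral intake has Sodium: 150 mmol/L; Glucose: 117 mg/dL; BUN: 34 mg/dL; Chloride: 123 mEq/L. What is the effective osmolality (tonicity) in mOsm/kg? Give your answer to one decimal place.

306.5 mOsm/kg

Effective osmolality excludes urea (freely permeant across cell membranes):
2·Na + glucose/18
= 2·150 + 117/18
= 300 + 6.5
= 306.5 mOsm/kg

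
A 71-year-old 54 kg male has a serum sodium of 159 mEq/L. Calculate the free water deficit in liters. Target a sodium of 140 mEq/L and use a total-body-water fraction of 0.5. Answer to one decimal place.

TBW = 0.5 · 54 = 27 L
Free water deficit = TBW · (Na/140 − 1)
= 27 · (159/140 − 1)
= 27 · 0.1357
= 3.66 L

3.7 L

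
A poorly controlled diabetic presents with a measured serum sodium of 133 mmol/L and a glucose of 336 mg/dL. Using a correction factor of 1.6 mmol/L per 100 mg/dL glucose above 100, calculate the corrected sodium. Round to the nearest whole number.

Corrected Na = measured Na + 1.6 · (glucose − 100)/100
= 133 + 1.6 · (336 − 100)/100
= 133 + 3.8
= 136.8 mmol/L

137 mmol/L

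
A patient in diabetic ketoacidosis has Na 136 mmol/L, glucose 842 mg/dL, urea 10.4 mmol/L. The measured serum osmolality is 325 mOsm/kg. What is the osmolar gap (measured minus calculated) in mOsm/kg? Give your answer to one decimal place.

-4.2 mOsm/kg

Calculated osmolality = 2·Na + glucose/18 + urea
= 2·136 + 842/18 + 10.4
= 272 + 46.78 + 10.40
= 329.18 mOsm/kg ≈ 329.2 mOsm/kg
Osmolar gap = measured − calculated = 325 − 329.2 = -4.2 mOsm/kg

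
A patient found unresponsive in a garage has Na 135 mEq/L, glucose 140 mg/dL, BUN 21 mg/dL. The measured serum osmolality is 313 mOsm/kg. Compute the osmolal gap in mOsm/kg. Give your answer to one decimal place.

27.7 mOsm/kg

Calculated osmolality = 2·Na + glucose/18 + BUN/2.8
= 2·135 + 140/18 + 21/2.8
= 270 + 7.78 + 7.50
= 285.28 mOsm/kg ≈ 285.3 mOsm/kg
Osmolar gap = measured − calculated = 313 − 285.3 = 27.7 mOsm/kg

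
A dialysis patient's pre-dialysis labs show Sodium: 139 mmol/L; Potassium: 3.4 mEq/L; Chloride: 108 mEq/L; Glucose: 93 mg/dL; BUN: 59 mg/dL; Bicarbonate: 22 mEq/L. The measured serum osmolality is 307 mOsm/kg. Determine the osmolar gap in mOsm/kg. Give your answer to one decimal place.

Calculated osmolality = 2·Na + glucose/18 + BUN/2.8
= 2·139 + 93/18 + 59/2.8
= 278 + 5.17 + 21.07
= 304.24 mOsm/kg ≈ 304.2 mOsm/kg
Osmolar gap = measured − calculated = 307 − 304.2 = 2.8 mOsm/kg

2.8 mOsm/kg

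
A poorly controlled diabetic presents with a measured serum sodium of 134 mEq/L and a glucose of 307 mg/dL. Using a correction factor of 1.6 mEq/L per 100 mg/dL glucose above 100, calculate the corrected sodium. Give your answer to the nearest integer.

Corrected Na = measured Na + 1.6 · (glucose − 100)/100
= 134 + 1.6 · (307 − 100)/100
= 134 + 3.3
= 137.3 mEq/L

137 mEq/L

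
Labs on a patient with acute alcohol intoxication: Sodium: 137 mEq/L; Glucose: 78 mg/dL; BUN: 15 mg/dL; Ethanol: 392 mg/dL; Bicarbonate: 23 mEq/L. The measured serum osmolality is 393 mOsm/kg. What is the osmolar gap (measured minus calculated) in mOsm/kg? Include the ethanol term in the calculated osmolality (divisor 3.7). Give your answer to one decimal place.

3.4 mOsm/kg

Calculated osmolality = 2·Na + glucose/18 + BUN/2.8 + ethanol/3.7
= 2·137 + 78/18 + 15/2.8 + 392/3.7
= 274 + 4.33 + 5.36 + 105.95
= 389.64 mOsm/kg ≈ 389.6 mOsm/kg
Osmolar gap = measured − calculated = 393 − 389.6 = 3.4 mOsm/kg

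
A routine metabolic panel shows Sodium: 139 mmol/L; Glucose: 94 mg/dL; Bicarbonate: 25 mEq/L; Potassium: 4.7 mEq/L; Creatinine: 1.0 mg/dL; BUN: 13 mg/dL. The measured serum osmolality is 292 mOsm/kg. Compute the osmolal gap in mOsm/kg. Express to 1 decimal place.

Calculated osmolality = 2·Na + glucose/18 + BUN/2.8
= 2·139 + 94/18 + 13/2.8
= 278 + 5.22 + 4.64
= 287.86 mOsm/kg ≈ 287.9 mOsm/kg
Osmolar gap = measured − calculated = 292 − 287.9 = 4.1 mOsm/kg

4.1 mOsm/kg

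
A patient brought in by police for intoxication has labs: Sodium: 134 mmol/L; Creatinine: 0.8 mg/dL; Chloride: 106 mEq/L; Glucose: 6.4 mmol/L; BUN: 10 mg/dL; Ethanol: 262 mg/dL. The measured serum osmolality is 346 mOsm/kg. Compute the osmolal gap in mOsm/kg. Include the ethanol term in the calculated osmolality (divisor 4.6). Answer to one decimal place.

11.1 mOsm/kg

Calculated osmolality = 2·Na + glucose + BUN/2.8 + ethanol/4.6
= 2·134 + 6.4 + 10/2.8 + 262/4.6
= 268 + 6.40 + 3.57 + 56.96
= 334.93 mOsm/kg ≈ 334.9 mOsm/kg
Osmolar gap = measured − calculated = 346 − 334.9 = 11.1 mOsm/kg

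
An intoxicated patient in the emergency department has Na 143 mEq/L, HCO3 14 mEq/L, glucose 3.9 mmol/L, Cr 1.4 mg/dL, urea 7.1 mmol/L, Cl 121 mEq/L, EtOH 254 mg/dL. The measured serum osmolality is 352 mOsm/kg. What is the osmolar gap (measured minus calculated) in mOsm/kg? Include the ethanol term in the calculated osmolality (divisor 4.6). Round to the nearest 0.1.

-0.2 mOsm/kg

Calculated osmolality = 2·Na + glucose + urea + ethanol/4.6
= 2·143 + 3.9 + 7.1 + 254/4.6
= 286 + 3.90 + 7.10 + 55.22
= 352.22 mOsm/kg ≈ 352.2 mOsm/kg
Osmolar gap = measured − calculated = 352 − 352.2 = -0.2 mOsm/kg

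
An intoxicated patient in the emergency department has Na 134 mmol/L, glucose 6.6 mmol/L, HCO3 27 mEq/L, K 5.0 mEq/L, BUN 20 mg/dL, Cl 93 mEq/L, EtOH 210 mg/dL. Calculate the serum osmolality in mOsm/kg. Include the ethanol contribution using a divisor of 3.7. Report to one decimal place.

338.5 mOsm/kg

Calculated osmolality = 2·Na + glucose + BUN/2.8 + ethanol/3.7
= 2·134 + 6.6 + 20/2.8 + 210/3.7
= 268 + 6.60 + 7.14 + 56.76
= 338.5 mOsm/kg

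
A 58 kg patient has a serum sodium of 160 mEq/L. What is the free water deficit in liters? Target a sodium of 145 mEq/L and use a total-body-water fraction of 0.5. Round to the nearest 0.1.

TBW = 0.5 · 58 = 29 L
Free water deficit = TBW · (Na/145 − 1)
= 29 · (160/145 − 1)
= 29 · 0.1034
= 3 L

3.0 L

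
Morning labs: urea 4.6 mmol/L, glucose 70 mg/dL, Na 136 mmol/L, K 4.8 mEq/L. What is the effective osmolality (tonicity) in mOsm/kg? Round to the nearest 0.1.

275.9 mOsm/kg

Effective osmolality excludes urea (freely permeant across cell membranes):
2·Na + glucose/18
= 2·136 + 70/18
= 272 + 3.89
= 275.89 mOsm/kg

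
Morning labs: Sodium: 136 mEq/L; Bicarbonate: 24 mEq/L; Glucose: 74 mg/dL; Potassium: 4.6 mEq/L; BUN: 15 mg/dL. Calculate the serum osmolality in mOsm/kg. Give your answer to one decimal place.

Calculated osmolality = 2·Na + glucose/18 + BUN/2.8
= 2·136 + 74/18 + 15/2.8
= 272 + 4.11 + 5.36
= 281.47 mOsm/kg

281.5 mOsm/kg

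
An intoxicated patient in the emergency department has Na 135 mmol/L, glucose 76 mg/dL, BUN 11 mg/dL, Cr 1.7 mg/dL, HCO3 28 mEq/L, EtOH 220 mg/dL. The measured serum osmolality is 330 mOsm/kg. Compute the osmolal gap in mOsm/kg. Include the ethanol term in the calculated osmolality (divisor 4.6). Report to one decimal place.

Calculated osmolality = 2·Na + glucose/18 + BUN/2.8 + ethanol/4.6
= 2·135 + 76/18 + 11/2.8 + 220/4.6
= 270 + 4.22 + 3.93 + 47.83
= 325.98 mOsm/kg ≈ 326.0 mOsm/kg
Osmolar gap = measured − calculated = 330 − 326.0 = 4.0 mOsm/kg

4.0 mOsm/kg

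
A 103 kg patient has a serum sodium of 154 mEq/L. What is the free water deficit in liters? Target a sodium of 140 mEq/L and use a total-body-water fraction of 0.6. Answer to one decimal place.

6.2 L

TBW = 0.6 · 103 = 61.8 L
Free water deficit = TBW · (Na/140 − 1)
= 61.8 · (154/140 − 1)
= 61.8 · 0.1
= 6.18 L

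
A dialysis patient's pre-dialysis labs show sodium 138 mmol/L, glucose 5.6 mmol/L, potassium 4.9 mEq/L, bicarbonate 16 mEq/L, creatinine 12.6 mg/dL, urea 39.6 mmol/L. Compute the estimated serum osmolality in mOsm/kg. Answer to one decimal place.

Calculated osmolality = 2·Na + glucose + urea
= 2·138 + 5.6 + 39.6
= 276 + 5.60 + 39.60
= 321.2 mOsm/kg

321.2 mOsm/kg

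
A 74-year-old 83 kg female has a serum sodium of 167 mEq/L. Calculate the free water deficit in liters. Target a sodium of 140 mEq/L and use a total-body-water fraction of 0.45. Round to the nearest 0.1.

7.2 L

TBW = 0.45 · 83 = 37.35 L
Free water deficit = TBW · (Na/140 − 1)
= 37.35 · (167/140 − 1)
= 37.35 · 0.1929
= 7.2 L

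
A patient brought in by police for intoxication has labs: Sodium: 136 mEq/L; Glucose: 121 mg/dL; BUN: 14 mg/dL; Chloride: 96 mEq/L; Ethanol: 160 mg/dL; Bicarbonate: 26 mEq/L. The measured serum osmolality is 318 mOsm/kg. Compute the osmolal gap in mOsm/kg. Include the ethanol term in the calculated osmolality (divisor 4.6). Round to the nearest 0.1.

-0.5 mOsm/kg

Calculated osmolality = 2·Na + glucose/18 + BUN/2.8 + ethanol/4.6
= 2·136 + 121/18 + 14/2.8 + 160/4.6
= 272 + 6.72 + 5 + 34.78
= 318.5 mOsm/kg ≈ 318.5 mOsm/kg
Osmolar gap = measured − calculated = 318 − 318.5 = -0.5 mOsm/kg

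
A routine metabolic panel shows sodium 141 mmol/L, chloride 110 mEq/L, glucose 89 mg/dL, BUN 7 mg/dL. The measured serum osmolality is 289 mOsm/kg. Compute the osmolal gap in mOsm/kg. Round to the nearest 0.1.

-0.4 mOsm/kg

Calculated osmolality = 2·Na + glucose/18 + BUN/2.8
= 2·141 + 89/18 + 7/2.8
= 282 + 4.94 + 2.50
= 289.44 mOsm/kg ≈ 289.4 mOsm/kg
Osmolar gap = measured − calculated = 289 − 289.4 = -0.4 mOsm/kg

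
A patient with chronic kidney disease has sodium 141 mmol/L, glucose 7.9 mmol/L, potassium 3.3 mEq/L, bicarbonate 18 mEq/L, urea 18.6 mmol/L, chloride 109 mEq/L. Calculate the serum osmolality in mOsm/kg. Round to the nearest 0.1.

308.5 mOsm/kg

Calculated osmolality = 2·Na + glucose + urea
= 2·141 + 7.9 + 18.6
= 282 + 7.90 + 18.60
= 308.5 mOsm/kg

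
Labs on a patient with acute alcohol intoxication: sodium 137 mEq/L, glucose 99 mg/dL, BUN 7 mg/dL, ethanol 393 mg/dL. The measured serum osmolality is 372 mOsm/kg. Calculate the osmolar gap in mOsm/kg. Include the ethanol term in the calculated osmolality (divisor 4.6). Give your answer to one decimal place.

Calculated osmolality = 2·Na + glucose/18 + BUN/2.8 + ethanol/4.6
= 2·137 + 99/18 + 7/2.8 + 393/4.6
= 274 + 5.50 + 2.50 + 85.43
= 367.43 mOsm/kg ≈ 367.4 mOsm/kg
Osmolar gap = measured − calculated = 372 − 367.4 = 4.6 mOsm/kg

4.6 mOsm/kg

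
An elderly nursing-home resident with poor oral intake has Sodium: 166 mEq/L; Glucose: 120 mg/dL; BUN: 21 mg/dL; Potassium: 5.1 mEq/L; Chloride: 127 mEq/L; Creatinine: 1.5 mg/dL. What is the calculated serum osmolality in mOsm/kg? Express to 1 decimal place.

Calculated osmolality = 2·Na + glucose/18 + BUN/2.8
= 2·166 + 120/18 + 21/2.8
= 332 + 6.67 + 7.50
= 346.17 mOsm/kg

346.2 mOsm/kg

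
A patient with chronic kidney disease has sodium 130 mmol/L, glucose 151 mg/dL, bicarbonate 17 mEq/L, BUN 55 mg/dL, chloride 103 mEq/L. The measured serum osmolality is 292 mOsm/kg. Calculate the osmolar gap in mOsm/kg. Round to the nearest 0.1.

Calculated osmolality = 2·Na + glucose/18 + BUN/2.8
= 2·130 + 151/18 + 55/2.8
= 260 + 8.39 + 19.64
= 288.03 mOsm/kg ≈ 288.0 mOsm/kg
Osmolar gap = measured − calculated = 292 − 288.0 = 4.0 mOsm/kg

4.0 mOsm/kg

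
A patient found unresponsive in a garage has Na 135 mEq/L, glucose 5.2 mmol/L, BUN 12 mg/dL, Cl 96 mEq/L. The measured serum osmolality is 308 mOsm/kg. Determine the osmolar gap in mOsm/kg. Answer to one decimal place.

28.5 mOsm/kg

Calculated osmolality = 2·Na + glucose + BUN/2.8
= 2·135 + 5.2 + 12/2.8
= 270 + 5.20 + 4.29
= 279.49 mOsm/kg ≈ 279.5 mOsm/kg
Osmolar gap = measured − calculated = 308 − 279.5 = 28.5 mOsm/kg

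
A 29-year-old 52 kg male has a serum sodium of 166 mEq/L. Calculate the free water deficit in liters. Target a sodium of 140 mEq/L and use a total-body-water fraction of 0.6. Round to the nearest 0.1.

5.8 L

TBW = 0.6 · 52 = 31.2 L
Free water deficit = TBW · (Na/140 − 1)
= 31.2 · (166/140 − 1)
= 31.2 · 0.1857
= 5.79 L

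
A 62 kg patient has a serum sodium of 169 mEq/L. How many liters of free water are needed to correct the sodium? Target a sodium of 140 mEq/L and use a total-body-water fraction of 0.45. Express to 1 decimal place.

TBW = 0.45 · 62 = 27.9 L
Free water deficit = TBW · (Na/140 − 1)
= 27.9 · (169/140 − 1)
= 27.9 · 0.2071
= 5.78 L

5.8 L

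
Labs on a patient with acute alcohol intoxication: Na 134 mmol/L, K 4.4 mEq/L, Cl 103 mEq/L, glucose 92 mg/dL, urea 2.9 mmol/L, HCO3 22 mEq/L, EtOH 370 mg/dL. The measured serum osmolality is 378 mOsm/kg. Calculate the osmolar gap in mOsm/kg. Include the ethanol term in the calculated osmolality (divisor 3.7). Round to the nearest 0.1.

Calculated osmolality = 2·Na + glucose/18 + urea + ethanol/3.7
= 2·134 + 92/18 + 2.9 + 370/3.7
= 268 + 5.11 + 2.90 + 100
= 376.01 mOsm/kg ≈ 376.0 mOsm/kg
Osmolar gap = measured − calculated = 378 − 376.0 = 2.0 mOsm/kg

2.0 mOsm/kg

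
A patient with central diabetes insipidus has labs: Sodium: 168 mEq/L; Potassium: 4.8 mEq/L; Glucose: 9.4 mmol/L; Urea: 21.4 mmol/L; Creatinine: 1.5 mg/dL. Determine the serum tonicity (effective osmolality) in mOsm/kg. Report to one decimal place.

345.4 mOsm/kg

Effective osmolality excludes urea (freely permeant across cell membranes):
2·Na + glucose
= 2·168 + 9.4
= 336 + 9.4
= 345.4 mOsm/kg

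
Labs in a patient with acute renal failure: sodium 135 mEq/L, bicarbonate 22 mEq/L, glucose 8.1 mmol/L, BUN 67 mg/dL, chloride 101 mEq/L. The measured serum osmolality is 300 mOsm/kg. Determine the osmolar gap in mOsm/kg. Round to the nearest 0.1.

-2.0 mOsm/kg

Calculated osmolality = 2·Na + glucose + BUN/2.8
= 2·135 + 8.1 + 67/2.8
= 270 + 8.10 + 23.93
= 302.03 mOsm/kg ≈ 302.0 mOsm/kg
Osmolar gap = measured − calculated = 300 − 302.0 = -2.0 mOsm/kg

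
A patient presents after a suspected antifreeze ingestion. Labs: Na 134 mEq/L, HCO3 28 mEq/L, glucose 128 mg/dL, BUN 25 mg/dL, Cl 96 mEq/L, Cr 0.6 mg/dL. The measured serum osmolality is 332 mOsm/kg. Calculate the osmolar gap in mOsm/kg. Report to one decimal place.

48.0 mOsm/kg

Calculated osmolality = 2·Na + glucose/18 + BUN/2.8
= 2·134 + 128/18 + 25/2.8
= 268 + 7.11 + 8.93
= 284.04 mOsm/kg ≈ 284.0 mOsm/kg
Osmolar gap = measured − calculated = 332 − 284.0 = 48.0 mOsm/kg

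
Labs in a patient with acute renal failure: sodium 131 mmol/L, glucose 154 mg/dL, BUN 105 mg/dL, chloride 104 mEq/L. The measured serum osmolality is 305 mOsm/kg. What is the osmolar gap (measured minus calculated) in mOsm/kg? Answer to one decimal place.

Calculated osmolality = 2·Na + glucose/18 + BUN/2.8
= 2·131 + 154/18 + 105/2.8
= 262 + 8.56 + 37.50
= 308.06 mOsm/kg ≈ 308.1 mOsm/kg
Osmolar gap = measured − calculated = 305 − 308.1 = -3.1 mOsm/kg

-3.1 mOsm/kg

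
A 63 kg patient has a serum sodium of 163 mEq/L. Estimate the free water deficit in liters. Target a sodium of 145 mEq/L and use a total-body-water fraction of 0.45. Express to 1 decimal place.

3.5 L

TBW = 0.45 · 63 = 28.35 L
Free water deficit = TBW · (Na/145 − 1)
= 28.35 · (163/145 − 1)
= 28.35 · 0.1241
= 3.52 L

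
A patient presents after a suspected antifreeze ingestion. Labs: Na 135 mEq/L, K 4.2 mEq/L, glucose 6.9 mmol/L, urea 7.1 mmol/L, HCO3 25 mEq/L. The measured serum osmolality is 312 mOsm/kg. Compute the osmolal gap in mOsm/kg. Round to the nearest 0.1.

Calculated osmolality = 2·Na + glucose + urea
= 2·135 + 6.9 + 7.1
= 270 + 6.90 + 7.10
= 284 mOsm/kg ≈ 284.0 mOsm/kg
Osmolar gap = measured − calculated = 312 − 284.0 = 28.0 mOsm/kg

28.0 mOsm/kg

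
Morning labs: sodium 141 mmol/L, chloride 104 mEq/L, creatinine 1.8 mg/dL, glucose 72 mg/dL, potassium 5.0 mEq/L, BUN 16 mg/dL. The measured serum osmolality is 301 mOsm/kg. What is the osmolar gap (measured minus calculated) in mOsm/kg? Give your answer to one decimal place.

Calculated osmolality = 2·Na + glucose/18 + BUN/2.8
= 2·141 + 72/18 + 16/2.8
= 282 + 4 + 5.71
= 291.71 mOsm/kg ≈ 291.7 mOsm/kg
Osmolar gap = measured − calculated = 301 − 291.7 = 9.3 mOsm/kg

9.3 mOsm/kg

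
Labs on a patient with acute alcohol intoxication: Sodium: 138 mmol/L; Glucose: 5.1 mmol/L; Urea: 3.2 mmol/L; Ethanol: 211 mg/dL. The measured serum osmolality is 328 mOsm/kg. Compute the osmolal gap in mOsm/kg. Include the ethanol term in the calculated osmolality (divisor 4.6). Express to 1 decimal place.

-2.2 mOsm/kg

Calculated osmolality = 2·Na + glucose + urea + ethanol/4.6
= 2·138 + 5.1 + 3.2 + 211/4.6
= 276 + 5.10 + 3.20 + 45.87
= 330.17 mOsm/kg ≈ 330.2 mOsm/kg
Osmolar gap = measured − calculated = 328 − 330.2 = -2.2 mOsm/kg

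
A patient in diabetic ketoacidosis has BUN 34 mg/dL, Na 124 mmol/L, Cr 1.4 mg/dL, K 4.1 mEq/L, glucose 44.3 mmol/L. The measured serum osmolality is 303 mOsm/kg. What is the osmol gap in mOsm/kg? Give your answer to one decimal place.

Calculated osmolality = 2·Na + glucose + BUN/2.8
= 2·124 + 44.3 + 34/2.8
= 248 + 44.30 + 12.14
= 304.44 mOsm/kg ≈ 304.4 mOsm/kg
Osmolar gap = measured − calculated = 303 − 304.4 = -1.4 mOsm/kg

-1.4 mOsm/kg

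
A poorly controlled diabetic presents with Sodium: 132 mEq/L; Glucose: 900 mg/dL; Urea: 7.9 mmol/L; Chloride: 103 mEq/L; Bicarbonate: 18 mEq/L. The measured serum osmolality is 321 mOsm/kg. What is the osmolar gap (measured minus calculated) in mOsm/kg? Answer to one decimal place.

Calculated osmolality = 2·Na + glucose/18 + urea
= 2·132 + 900/18 + 7.9
= 264 + 50 + 7.90
= 321.9 mOsm/kg ≈ 321.9 mOsm/kg
Osmolar gap = measured − calculated = 321 − 321.9 = -0.9 mOsm/kg

-0.9 mOsm/kg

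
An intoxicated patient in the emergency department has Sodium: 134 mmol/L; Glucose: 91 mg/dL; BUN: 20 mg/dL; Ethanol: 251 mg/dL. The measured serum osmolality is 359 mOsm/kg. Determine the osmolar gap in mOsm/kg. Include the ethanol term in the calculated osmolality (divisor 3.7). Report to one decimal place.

11.0 mOsm/kg

Calculated osmolality = 2·Na + glucose/18 + BUN/2.8 + ethanol/3.7
= 2·134 + 91/18 + 20/2.8 + 251/3.7
= 268 + 5.06 + 7.14 + 67.84
= 348.04 mOsm/kg ≈ 348.0 mOsm/kg
Osmolar gap = measured − calculated = 359 − 348.0 = 11.0 mOsm/kg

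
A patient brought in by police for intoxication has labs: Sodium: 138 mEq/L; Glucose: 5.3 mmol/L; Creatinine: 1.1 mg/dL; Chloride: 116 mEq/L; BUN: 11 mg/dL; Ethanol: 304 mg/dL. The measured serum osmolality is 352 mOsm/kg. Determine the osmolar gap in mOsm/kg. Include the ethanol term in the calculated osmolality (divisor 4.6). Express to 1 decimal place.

0.7 mOsm/kg

Calculated osmolality = 2·Na + glucose + BUN/2.8 + ethanol/4.6
= 2·138 + 5.3 + 11/2.8 + 304/4.6
= 276 + 5.30 + 3.93 + 66.09
= 351.32 mOsm/kg ≈ 351.3 mOsm/kg
Osmolar gap = measured − calculated = 352 − 351.3 = 0.7 mOsm/kg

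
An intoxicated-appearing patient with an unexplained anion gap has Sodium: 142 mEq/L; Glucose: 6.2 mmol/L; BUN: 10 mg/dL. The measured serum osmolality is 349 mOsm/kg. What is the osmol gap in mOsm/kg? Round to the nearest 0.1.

55.2 mOsm/kg

Calculated osmolality = 2·Na + glucose + BUN/2.8
= 2·142 + 6.2 + 10/2.8
= 284 + 6.20 + 3.57
= 293.77 mOsm/kg ≈ 293.8 mOsm/kg
Osmolar gap = measured − calculated = 349 − 293.8 = 55.2 mOsm/kg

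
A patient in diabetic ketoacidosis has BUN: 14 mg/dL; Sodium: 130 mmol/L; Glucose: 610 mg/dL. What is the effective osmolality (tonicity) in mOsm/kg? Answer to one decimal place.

293.9 mOsm/kg

Effective osmolality excludes urea (freely permeant across cell membranes):
2·Na + glucose/18
= 2·130 + 610/18
= 260 + 33.89
= 293.89 mOsm/kg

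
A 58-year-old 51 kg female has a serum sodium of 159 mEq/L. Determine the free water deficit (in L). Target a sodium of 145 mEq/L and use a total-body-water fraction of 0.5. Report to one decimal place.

TBW = 0.5 · 51 = 25.5 L
Free water deficit = TBW · (Na/145 − 1)
= 25.5 · (159/145 − 1)
= 25.5 · 0.0966
= 2.46 L

2.5 L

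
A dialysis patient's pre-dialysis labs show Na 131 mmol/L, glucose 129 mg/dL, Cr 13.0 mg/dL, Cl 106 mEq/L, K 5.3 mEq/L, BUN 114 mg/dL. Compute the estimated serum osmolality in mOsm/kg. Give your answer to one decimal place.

309.9 mOsm/kg

Calculated osmolality = 2·Na + glucose/18 + BUN/2.8
= 2·131 + 129/18 + 114/2.8
= 262 + 7.17 + 40.71
= 309.88 mOsm/kg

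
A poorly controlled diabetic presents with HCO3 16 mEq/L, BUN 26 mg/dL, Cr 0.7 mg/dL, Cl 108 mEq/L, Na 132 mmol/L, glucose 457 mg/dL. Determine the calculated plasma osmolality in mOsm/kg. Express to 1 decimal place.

Calculated osmolality = 2·Na + glucose/18 + BUN/2.8
= 2·132 + 457/18 + 26/2.8
= 264 + 25.39 + 9.29
= 298.68 mOsm/kg

298.7 mOsm/kg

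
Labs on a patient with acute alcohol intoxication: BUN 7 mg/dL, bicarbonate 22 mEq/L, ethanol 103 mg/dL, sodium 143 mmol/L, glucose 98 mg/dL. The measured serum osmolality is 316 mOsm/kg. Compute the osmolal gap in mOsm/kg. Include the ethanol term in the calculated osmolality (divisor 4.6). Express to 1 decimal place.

Calculated osmolality = 2·Na + glucose/18 + BUN/2.8 + ethanol/4.6
= 2·143 + 98/18 + 7/2.8 + 103/4.6
= 286 + 5.44 + 2.50 + 22.39
= 316.33 mOsm/kg ≈ 316.3 mOsm/kg
Osmolar gap = measured − calculated = 316 − 316.3 = -0.3 mOsm/kg

-0.3 mOsm/kg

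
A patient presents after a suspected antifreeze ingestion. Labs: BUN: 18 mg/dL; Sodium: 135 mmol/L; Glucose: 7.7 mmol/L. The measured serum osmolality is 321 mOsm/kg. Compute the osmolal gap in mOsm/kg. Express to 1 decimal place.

Calculated osmolality = 2·Na + glucose + BUN/2.8
= 2·135 + 7.7 + 18/2.8
= 270 + 7.70 + 6.43
= 284.13 mOsm/kg ≈ 284.1 mOsm/kg
Osmolar gap = measured − calculated = 321 − 284.1 = 36.9 mOsm/kg

36.9 mOsm/kg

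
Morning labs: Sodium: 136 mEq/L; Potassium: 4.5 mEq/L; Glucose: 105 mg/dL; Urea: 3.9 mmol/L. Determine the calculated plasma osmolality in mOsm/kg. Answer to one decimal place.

281.7 mOsm/kg

Calculated osmolality = 2·Na + glucose/18 + urea
= 2·136 + 105/18 + 3.9
= 272 + 5.83 + 3.90
= 281.73 mOsm/kg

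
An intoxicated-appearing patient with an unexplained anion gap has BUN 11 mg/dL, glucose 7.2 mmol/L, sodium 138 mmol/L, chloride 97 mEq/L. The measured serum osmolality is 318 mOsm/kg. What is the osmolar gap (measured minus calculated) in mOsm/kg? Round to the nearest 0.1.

Calculated osmolality = 2·Na + glucose + BUN/2.8
= 2·138 + 7.2 + 11/2.8
= 276 + 7.20 + 3.93
= 287.13 mOsm/kg ≈ 287.1 mOsm/kg
Osmolar gap = measured − calculated = 318 − 287.1 = 30.9 mOsm/kg

30.9 mOsm/kg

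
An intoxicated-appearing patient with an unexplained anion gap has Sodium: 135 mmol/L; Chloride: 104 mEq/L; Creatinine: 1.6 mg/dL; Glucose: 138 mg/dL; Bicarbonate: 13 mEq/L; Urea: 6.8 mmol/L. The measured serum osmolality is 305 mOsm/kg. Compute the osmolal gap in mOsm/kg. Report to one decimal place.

20.5 mOsm/kg

Calculated osmolality = 2·Na + glucose/18 + urea
= 2·135 + 138/18 + 6.8
= 270 + 7.67 + 6.80
= 284.47 mOsm/kg ≈ 284.5 mOsm/kg
Osmolar gap = measured − calculated = 305 − 284.5 = 20.5 mOsm/kg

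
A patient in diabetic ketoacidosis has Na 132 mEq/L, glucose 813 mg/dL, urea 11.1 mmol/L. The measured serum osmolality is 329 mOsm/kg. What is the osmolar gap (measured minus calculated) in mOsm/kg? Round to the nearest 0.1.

8.7 mOsm/kg

Calculated osmolality = 2·Na + glucose/18 + urea
= 2·132 + 813/18 + 11.1
= 264 + 45.17 + 11.10
= 320.27 mOsm/kg ≈ 320.3 mOsm/kg
Osmolar gap = measured − calculated = 329 − 320.3 = 8.7 mOsm/kg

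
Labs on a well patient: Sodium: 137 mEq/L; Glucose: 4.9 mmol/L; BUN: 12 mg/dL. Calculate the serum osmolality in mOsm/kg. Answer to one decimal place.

283.2 mOsm/kg

Calculated osmolality = 2·Na + glucose + BUN/2.8
= 2·137 + 4.9 + 12/2.8
= 274 + 4.90 + 4.29
= 283.19 mOsm/kg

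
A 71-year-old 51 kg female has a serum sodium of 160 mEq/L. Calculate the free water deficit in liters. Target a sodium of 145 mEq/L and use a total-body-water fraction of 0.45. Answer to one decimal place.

2.4 L

TBW = 0.45 · 51 = 22.95 L
Free water deficit = TBW · (Na/145 − 1)
= 22.95 · (160/145 − 1)
= 22.95 · 0.1034
= 2.37 L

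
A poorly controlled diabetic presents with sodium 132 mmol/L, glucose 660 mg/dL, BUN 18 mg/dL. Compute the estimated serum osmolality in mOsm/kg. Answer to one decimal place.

307.1 mOsm/kg

Calculated osmolality = 2·Na + glucose/18 + BUN/2.8
= 2·132 + 660/18 + 18/2.8
= 264 + 36.67 + 6.43
= 307.1 mOsm/kg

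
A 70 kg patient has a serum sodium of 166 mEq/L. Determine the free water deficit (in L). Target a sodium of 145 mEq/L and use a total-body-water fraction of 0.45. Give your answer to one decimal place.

TBW = 0.45 · 70 = 31.5 L
Free water deficit = TBW · (Na/145 − 1)
= 31.5 · (166/145 − 1)
= 31.5 · 0.1448
= 4.56 L

4.6 L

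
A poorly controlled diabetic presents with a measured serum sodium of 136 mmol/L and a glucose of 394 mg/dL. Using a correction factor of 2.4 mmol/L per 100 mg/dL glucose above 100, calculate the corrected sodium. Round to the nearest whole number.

Corrected Na = measured Na + 2.4 · (glucose − 100)/100
= 136 + 2.4 · (394 − 100)/100
= 136 + 7.1
= 143.1 mmol/L

143 mmol/L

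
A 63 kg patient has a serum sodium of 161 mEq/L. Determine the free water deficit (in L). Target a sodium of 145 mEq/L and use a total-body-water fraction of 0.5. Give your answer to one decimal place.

TBW = 0.5 · 63 = 31.5 L
Free water deficit = TBW · (Na/145 − 1)
= 31.5 · (161/145 − 1)
= 31.5 · 0.1103
= 3.47 L

3.5 L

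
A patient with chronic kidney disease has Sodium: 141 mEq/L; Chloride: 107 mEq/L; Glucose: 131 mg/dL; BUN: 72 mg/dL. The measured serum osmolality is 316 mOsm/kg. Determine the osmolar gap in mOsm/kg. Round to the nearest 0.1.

1.0 mOsm/kg

Calculated osmolality = 2·Na + glucose/18 + BUN/2.8
= 2·141 + 131/18 + 72/2.8
= 282 + 7.28 + 25.71
= 314.99 mOsm/kg ≈ 315.0 mOsm/kg
Osmolar gap = measured − calculated = 316 − 315.0 = 1.0 mOsm/kg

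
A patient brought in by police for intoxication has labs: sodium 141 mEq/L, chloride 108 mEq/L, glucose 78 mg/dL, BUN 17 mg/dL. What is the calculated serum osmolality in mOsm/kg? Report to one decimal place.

Calculated osmolality = 2·Na + glucose/18 + BUN/2.8
= 2·141 + 78/18 + 17/2.8
= 282 + 4.33 + 6.07
= 292.4 mOsm/kg

292.4 mOsm/kg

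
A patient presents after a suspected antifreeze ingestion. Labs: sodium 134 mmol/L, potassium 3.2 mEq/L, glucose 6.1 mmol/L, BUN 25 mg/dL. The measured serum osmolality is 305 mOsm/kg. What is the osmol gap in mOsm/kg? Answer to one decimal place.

22.0 mOsm/kg

Calculated osmolality = 2·Na + glucose + BUN/2.8
= 2·134 + 6.1 + 25/2.8
= 268 + 6.10 + 8.93
= 283.03 mOsm/kg ≈ 283.0 mOsm/kg
Osmolar gap = measured − calculated = 305 − 283.0 = 22.0 mOsm/kg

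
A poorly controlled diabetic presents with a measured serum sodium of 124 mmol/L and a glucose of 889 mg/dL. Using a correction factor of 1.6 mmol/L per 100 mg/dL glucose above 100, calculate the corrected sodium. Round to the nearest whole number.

137 mmol/L

Corrected Na = measured Na + 1.6 · (glucose − 100)/100
= 124 + 1.6 · (889 − 100)/100
= 124 + 12.6
= 136.6 mmol/L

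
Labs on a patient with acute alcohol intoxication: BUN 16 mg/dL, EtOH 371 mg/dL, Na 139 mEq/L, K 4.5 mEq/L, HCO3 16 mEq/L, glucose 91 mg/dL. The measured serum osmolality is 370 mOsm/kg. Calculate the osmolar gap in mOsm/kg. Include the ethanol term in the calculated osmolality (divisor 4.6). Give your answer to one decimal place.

Calculated osmolality = 2·Na + glucose/18 + BUN/2.8 + ethanol/4.6
= 2·139 + 91/18 + 16/2.8 + 371/4.6
= 278 + 5.06 + 5.71 + 80.65
= 369.42 mOsm/kg ≈ 369.4 mOsm/kg
Osmolar gap = measured − calculated = 370 − 369.4 = 0.6 mOsm/kg

0.6 mOsm/kg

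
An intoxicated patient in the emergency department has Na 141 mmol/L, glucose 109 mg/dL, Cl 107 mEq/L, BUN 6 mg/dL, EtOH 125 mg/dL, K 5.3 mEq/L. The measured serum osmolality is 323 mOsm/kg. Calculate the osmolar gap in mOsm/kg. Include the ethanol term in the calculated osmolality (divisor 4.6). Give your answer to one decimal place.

5.6 mOsm/kg

Calculated osmolality = 2·Na + glucose/18 + BUN/2.8 + ethanol/4.6
= 2·141 + 109/18 + 6/2.8 + 125/4.6
= 282 + 6.06 + 2.14 + 27.17
= 317.37 mOsm/kg ≈ 317.4 mOsm/kg
Osmolar gap = measured − calculated = 323 − 317.4 = 5.6 mOsm/kg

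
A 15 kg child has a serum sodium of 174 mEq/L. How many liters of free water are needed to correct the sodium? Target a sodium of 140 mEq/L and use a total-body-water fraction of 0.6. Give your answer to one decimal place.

TBW = 0.6 · 15 = 9 L
Free water deficit = TBW · (Na/140 − 1)
= 9 · (174/140 − 1)
= 9 · 0.2429
= 2.19 L

2.2 L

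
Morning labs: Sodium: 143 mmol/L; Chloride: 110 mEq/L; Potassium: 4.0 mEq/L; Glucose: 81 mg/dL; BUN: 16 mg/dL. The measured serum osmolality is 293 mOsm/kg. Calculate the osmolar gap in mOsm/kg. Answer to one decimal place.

Calculated osmolality = 2·Na + glucose/18 + BUN/2.8
= 2·143 + 81/18 + 16/2.8
= 286 + 4.50 + 5.71
= 296.21 mOsm/kg ≈ 296.2 mOsm/kg
Osmolar gap = measured − calculated = 293 − 296.2 = -3.2 mOsm/kg

-3.2 mOsm/kg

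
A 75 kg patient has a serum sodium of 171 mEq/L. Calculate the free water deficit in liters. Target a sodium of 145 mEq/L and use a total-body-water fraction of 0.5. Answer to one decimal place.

TBW = 0.5 · 75 = 37.5 L
Free water deficit = TBW · (Na/145 − 1)
= 37.5 · (171/145 − 1)
= 37.5 · 0.1793
= 6.72 L

6.7 L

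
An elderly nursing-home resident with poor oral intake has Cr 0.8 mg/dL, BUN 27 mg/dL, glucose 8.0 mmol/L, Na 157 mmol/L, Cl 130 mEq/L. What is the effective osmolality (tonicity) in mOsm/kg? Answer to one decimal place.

322.0 mOsm/kg

Effective osmolality excludes urea (freely permeant across cell membranes):
2·Na + glucose
= 2·157 + 8
= 314 + 8
= 322 mOsm/kg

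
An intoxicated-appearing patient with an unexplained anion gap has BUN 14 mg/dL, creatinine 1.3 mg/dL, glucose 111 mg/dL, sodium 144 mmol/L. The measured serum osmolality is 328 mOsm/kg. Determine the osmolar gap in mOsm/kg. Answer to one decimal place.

Calculated osmolality = 2·Na + glucose/18 + BUN/2.8
= 2·144 + 111/18 + 14/2.8
= 288 + 6.17 + 5
= 299.17 mOsm/kg ≈ 299.2 mOsm/kg
Osmolar gap = measured − calculated = 328 − 299.2 = 28.8 mOsm/kg

28.8 mOsm/kg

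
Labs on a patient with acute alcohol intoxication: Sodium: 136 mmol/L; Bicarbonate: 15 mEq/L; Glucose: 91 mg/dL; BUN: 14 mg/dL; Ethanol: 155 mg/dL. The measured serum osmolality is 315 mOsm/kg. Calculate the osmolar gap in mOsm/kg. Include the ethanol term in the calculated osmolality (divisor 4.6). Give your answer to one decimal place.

-0.8 mOsm/kg

Calculated osmolality = 2·Na + glucose/18 + BUN/2.8 + ethanol/4.6
= 2·136 + 91/18 + 14/2.8 + 155/4.6
= 272 + 5.06 + 5 + 33.70
= 315.76 mOsm/kg ≈ 315.8 mOsm/kg
Osmolar gap = measured − calculated = 315 − 315.8 = -0.8 mOsm/kg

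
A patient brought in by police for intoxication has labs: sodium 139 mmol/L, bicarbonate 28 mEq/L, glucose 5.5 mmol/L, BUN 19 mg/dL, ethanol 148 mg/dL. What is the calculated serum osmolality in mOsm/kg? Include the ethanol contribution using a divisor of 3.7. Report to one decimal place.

Calculated osmolality = 2·Na + glucose + BUN/2.8 + ethanol/3.7
= 2·139 + 5.5 + 19/2.8 + 148/3.7
= 278 + 5.50 + 6.79 + 40
= 330.29 mOsm/kg

330.3 mOsm/kg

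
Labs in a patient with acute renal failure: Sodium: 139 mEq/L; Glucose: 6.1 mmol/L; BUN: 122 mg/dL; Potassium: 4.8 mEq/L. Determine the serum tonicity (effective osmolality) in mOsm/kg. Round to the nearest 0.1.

Effective osmolality excludes urea (freely permeant across cell membranes):
2·Na + glucose
= 2·139 + 6.1
= 278 + 6.1
= 284.1 mOsm/kg

284.1 mOsm/kg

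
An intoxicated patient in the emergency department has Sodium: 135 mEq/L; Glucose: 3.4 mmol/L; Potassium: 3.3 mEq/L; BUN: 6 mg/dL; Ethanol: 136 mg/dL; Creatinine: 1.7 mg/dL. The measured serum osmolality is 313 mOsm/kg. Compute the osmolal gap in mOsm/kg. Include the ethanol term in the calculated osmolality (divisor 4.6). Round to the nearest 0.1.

Calculated osmolality = 2·Na + glucose + BUN/2.8 + ethanol/4.6
= 2·135 + 3.4 + 6/2.8 + 136/4.6
= 270 + 3.40 + 2.14 + 29.57
= 305.11 mOsm/kg ≈ 305.1 mOsm/kg
Osmolar gap = measured − calculated = 313 − 305.1 = 7.9 mOsm/kg

7.9 mOsm/kg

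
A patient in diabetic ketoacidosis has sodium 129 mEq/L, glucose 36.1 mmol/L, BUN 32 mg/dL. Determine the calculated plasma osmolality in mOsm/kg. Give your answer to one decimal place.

Calculated osmolality = 2·Na + glucose + BUN/2.8
= 2·129 + 36.1 + 32/2.8
= 258 + 36.10 + 11.43
= 305.53 mOsm/kg

305.5 mOsm/kg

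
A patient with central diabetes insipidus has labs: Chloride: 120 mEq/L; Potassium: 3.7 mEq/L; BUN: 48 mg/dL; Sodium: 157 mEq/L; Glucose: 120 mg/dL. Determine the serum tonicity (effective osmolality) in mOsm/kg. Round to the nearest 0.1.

320.7 mOsm/kg

Effective osmolality excludes urea (freely permeant across cell membranes):
2·Na + glucose/18
= 2·157 + 120/18
= 314 + 6.67
= 320.67 mOsm/kg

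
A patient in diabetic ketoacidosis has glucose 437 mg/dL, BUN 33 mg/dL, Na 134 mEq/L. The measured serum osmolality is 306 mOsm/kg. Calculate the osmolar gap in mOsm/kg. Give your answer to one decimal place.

1.9 mOsm/kg

Calculated osmolality = 2·Na + glucose/18 + BUN/2.8
= 2·134 + 437/18 + 33/2.8
= 268 + 24.28 + 11.79
= 304.07 mOsm/kg ≈ 304.1 mOsm/kg
Osmolar gap = measured − calculated = 306 − 304.1 = 1.9 mOsm/kg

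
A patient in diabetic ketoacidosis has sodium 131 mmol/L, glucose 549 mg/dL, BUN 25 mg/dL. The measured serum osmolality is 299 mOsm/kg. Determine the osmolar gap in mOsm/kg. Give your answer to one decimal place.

-2.4 mOsm/kg

Calculated osmolality = 2·Na + glucose/18 + BUN/2.8
= 2·131 + 549/18 + 25/2.8
= 262 + 30.50 + 8.93
= 301.43 mOsm/kg ≈ 301.4 mOsm/kg
Osmolar gap = measured − calculated = 299 − 301.4 = -2.4 mOsm/kg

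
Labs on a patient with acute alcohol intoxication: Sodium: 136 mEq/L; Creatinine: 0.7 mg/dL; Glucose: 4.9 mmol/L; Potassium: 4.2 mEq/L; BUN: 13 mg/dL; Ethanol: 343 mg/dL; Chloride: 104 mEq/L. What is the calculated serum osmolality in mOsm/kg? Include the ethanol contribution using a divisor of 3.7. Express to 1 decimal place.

374.2 mOsm/kg

Calculated osmolality = 2·Na + glucose + BUN/2.8 + ethanol/3.7
= 2·136 + 4.9 + 13/2.8 + 343/3.7
= 272 + 4.90 + 4.64 + 92.70
= 374.24 mOsm/kg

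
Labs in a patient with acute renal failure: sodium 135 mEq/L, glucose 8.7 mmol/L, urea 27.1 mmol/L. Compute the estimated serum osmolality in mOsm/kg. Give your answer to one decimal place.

Calculated osmolality = 2·Na + glucose + urea
= 2·135 + 8.7 + 27.1
= 270 + 8.70 + 27.10
= 305.8 mOsm/kg

305.8 mOsm/kg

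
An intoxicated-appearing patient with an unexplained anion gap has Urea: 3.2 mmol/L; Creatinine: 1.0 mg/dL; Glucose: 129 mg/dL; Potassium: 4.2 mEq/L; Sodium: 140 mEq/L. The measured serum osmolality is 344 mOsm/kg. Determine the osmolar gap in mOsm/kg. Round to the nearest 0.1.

Calculated osmolality = 2·Na + glucose/18 + urea
= 2·140 + 129/18 + 3.2
= 280 + 7.17 + 3.20
= 290.37 mOsm/kg ≈ 290.4 mOsm/kg
Osmolar gap = measured − calculated = 344 − 290.4 = 53.6 mOsm/kg

53.6 mOsm/kg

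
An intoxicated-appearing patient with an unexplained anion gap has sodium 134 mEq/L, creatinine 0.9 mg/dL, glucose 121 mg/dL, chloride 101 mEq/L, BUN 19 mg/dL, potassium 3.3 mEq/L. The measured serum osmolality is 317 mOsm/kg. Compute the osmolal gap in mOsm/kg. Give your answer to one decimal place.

Calculated osmolality = 2·Na + glucose/18 + BUN/2.8
= 2·134 + 121/18 + 19/2.8
= 268 + 6.72 + 6.79
= 281.51 mOsm/kg ≈ 281.5 mOsm/kg
Osmolar gap = measured − calculated = 317 − 281.5 = 35.5 mOsm/kg

35.5 mOsm/kg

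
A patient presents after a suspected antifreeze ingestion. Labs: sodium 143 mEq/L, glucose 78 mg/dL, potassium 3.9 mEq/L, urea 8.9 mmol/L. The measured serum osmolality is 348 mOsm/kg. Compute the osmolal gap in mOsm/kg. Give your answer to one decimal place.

48.8 mOsm/kg

Calculated osmolality = 2·Na + glucose/18 + urea
= 2·143 + 78/18 + 8.9
= 286 + 4.33 + 8.90
= 299.23 mOsm/kg ≈ 299.2 mOsm/kg
Osmolar gap = measured − calculated = 348 − 299.2 = 48.8 mOsm/kg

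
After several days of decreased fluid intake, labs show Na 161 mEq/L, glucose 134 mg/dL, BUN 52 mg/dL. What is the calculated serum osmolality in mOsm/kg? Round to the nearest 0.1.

348.0 mOsm/kg

Calculated osmolality = 2·Na + glucose/18 + BUN/2.8
= 2·161 + 134/18 + 52/2.8
= 322 + 7.44 + 18.57
= 348.01 mOsm/kg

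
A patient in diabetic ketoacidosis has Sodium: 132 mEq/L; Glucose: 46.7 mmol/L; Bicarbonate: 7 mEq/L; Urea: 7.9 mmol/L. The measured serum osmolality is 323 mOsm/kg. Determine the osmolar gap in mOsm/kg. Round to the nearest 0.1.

Calculated osmolality = 2·Na + glucose + urea
= 2·132 + 46.7 + 7.9
= 264 + 46.70 + 7.90
= 318.6 mOsm/kg ≈ 318.6 mOsm/kg
Osmolar gap = measured − calculated = 323 − 318.6 = 4.4 mOsm/kg

4.4 mOsm/kg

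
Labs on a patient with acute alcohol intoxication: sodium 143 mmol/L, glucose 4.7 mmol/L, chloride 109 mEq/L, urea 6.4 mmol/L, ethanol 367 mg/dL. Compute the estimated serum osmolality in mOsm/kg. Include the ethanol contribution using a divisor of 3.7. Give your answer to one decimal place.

Calculated osmolality = 2·Na + glucose + urea + ethanol/3.7
= 2·143 + 4.7 + 6.4 + 367/3.7
= 286 + 4.70 + 6.40 + 99.19
= 396.29 mOsm/kg

396.3 mOsm/kg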